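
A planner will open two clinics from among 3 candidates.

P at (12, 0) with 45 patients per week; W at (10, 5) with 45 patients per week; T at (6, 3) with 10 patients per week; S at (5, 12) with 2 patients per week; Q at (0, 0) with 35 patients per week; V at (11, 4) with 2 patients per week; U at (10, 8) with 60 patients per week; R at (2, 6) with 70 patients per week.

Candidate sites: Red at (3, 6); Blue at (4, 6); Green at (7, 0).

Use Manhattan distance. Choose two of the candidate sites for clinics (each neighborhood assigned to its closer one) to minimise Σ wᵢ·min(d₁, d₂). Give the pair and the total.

Evaluate every pair (each demand assigned to the nearer of the two):
  {Blue, Green}: total = 1475
  {Red, Green}: total = 1512
  {Red, Blue}: total = 1892
Best pair: {Blue, Green} with total 1475.

{Blue, Green}, total 1475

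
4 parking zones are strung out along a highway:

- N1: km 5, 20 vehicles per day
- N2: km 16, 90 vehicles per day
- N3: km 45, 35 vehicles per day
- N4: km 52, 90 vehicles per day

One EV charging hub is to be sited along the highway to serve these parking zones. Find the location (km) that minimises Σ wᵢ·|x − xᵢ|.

x = 45

For a sum of weighted absolute distances on a line, the optimum is the weighted median (not the mean). Total weight W = 235; half-weight = 117.5.
Sort by position and accumulate weight:
  km 5 (N1, w=20) → cum 20
  km 16 (N2, w=90) → cum 110
  km 45 (N3, w=35) → cum 145  ≥ 117.5 → median here
  km 52 (N4, w=90) → cum 235
Optimal location: km 45.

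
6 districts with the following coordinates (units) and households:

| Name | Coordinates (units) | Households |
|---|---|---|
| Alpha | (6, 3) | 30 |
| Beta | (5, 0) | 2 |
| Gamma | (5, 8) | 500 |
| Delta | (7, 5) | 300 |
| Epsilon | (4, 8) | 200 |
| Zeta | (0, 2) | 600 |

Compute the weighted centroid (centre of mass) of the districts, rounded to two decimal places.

The minimiser of Σwᵢ‖p−pᵢ‖² is the weighted centroid p* = (Σwᵢpᵢ)/(Σwᵢ).
Σwᵢ = 1632.
Σwᵢxᵢ = 30·6 + 2·5 + 500·5 + 300·7 + 200·4 + 600·0 = 5590.
Σwᵢyᵢ = 30·3 + 2·0 + 500·8 + 300·5 + 200·8 + 600·2 = 8390.
x* = 5590/1632 = 3.43, y* = 8390/1632 = 5.14.

(3.43, 5.14)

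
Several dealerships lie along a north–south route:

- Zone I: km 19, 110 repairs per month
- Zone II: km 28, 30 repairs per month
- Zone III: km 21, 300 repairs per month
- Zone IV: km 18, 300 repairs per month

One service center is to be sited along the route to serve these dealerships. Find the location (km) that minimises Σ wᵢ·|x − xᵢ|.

For a sum of weighted absolute distances on a line, the optimum is the weighted median (not the mean). Total weight W = 740; half-weight = 370.
Sort by position and accumulate weight:
  km 18 (Zone IV, w=300) → cum 300
  km 19 (Zone I, w=110) → cum 410  ≥ 370 → median here
  km 21 (Zone III, w=300) → cum 710
  km 28 (Zone II, w=30) → cum 740
Optimal location: km 19.

x = 19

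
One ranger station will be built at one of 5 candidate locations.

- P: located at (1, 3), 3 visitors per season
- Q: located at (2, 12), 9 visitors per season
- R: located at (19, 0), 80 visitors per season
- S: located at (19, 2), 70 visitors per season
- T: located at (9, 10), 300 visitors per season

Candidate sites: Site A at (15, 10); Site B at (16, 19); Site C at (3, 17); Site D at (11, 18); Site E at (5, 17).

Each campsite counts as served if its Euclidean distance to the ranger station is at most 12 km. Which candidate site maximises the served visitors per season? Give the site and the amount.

Coverage radius r = 12 km; a point is covered iff (Δx)²+(Δy)² ≤ 12² = 144.
  Site A (15, 10): covers {R, S, T} → 450
  Site B (16, 19): covers {T} → 300
  Site C (3, 17): covers {Q, T} → 309
  Site D (11, 18): covers {Q, T} → 309
  Site E (5, 17): covers {Q, T} → 309
Maximum coverage at Site A: 450 visitors per season.

Site A, covering 450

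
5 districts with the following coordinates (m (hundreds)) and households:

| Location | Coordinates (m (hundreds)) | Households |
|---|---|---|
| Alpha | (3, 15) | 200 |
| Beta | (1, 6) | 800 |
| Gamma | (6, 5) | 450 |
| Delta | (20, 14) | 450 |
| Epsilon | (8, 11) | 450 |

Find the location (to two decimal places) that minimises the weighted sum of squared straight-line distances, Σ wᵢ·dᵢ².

(7.11, 9.06)

The minimiser of Σwᵢ‖p−pᵢ‖² is the weighted centroid p* = (Σwᵢpᵢ)/(Σwᵢ).
Σwᵢ = 2350.
Σwᵢxᵢ = 200·3 + 800·1 + 450·6 + 450·20 + 450·8 = 16700.
Σwᵢyᵢ = 200·15 + 800·6 + 450·5 + 450·14 + 450·11 = 21300.
x* = 16700/2350 = 7.11, y* = 21300/2350 = 9.06.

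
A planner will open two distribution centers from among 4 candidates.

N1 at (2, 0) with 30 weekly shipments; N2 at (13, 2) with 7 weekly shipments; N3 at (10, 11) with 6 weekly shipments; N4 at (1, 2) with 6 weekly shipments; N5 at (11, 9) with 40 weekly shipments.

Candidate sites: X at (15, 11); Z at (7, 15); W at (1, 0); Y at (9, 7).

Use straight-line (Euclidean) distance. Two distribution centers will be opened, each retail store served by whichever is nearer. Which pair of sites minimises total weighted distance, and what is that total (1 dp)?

{W, Y}, total 224.7

Evaluate every pair (each demand assigned to the nearer of the two):
  {W, Y}: total = 224.7
  {X, W}: total = 315.4
  {Z, W}: total = 445.6
  {X, Y}: total = 536.3
  {Z, Y}: total = 536.3
  {X, Z}: total = 833.7
Best pair: {W, Y} with total 224.7.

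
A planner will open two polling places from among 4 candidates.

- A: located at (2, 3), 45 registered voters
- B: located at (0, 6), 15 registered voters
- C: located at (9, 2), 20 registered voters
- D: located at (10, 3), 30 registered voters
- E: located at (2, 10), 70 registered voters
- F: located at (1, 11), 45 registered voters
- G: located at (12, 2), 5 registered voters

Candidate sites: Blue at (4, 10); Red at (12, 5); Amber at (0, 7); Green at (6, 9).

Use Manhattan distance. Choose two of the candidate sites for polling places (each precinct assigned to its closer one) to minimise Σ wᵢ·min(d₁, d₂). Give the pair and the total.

{Blue, Red}, total 1100

Evaluate every pair (each demand assigned to the nearer of the two):
  {Blue, Red}: total = 1100
  {Red, Amber}: total = 1115
  {Blue, Amber}: total = 1335
  {Blue, Green}: total = 1410
  {Amber, Green}: total = 1425
  {Red, Green}: total = 1505
Best pair: {Blue, Red} with total 1100.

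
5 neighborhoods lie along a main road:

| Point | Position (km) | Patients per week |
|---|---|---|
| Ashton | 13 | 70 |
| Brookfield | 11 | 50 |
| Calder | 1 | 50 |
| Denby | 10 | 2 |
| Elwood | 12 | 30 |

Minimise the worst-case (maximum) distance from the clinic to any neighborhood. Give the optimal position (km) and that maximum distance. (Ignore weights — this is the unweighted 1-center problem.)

The 1-center on a line is the midpoint of the two extreme points: leftmost at 1, rightmost at 13.
Optimal location = (1 + 13)/2 = 7; maximum distance = (13 − 1)/2 = 6.

location 7, max distance 6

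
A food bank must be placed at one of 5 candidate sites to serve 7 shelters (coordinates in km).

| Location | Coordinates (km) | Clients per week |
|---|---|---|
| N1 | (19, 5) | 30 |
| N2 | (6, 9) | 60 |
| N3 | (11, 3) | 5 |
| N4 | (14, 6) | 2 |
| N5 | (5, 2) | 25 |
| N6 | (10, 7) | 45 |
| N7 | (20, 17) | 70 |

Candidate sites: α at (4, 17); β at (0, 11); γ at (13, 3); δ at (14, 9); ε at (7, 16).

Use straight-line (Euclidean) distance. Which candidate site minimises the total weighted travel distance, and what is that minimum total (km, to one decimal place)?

δ, total 1897.9 km

Total weighted distance at each candidate:
  α (4, 17): total = 3199.7
  β (0, 11): total = 3278.7
  γ (13, 3): total = 2281.5
  δ (14, 9): total = 1897.9
  ε (7, 16): total = 2698.2
Minimum is at δ with total 1897.9 km.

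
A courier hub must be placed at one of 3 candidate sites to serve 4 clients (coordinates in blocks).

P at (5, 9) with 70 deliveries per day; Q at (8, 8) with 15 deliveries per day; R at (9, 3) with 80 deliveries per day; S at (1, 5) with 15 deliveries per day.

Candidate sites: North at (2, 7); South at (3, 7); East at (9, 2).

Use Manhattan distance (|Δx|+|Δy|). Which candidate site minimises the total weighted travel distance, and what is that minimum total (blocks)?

Total weighted distance at each candidate:
  North (2, 7): total = 1380
  South (3, 7): total = 1230
  East (9, 2): total = 1120
Minimum is at East with total 1120 blocks.

East, total 1120 blocks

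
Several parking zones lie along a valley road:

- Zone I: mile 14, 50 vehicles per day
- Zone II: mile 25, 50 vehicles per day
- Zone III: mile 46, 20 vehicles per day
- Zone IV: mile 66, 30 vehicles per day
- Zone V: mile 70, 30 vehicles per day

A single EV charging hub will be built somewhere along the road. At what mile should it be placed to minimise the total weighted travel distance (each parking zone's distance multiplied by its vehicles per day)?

x = 25

For a sum of weighted absolute distances on a line, the optimum is the weighted median (not the mean). Total weight W = 180; half-weight = 90.
Sort by position and accumulate weight:
  mile 14 (Zone I, w=50) → cum 50
  mile 25 (Zone II, w=50) → cum 100  ≥ 90 → median here
  mile 46 (Zone III, w=20) → cum 120
  mile 66 (Zone IV, w=30) → cum 150
  mile 70 (Zone V, w=30) → cum 180
Optimal location: mile 25.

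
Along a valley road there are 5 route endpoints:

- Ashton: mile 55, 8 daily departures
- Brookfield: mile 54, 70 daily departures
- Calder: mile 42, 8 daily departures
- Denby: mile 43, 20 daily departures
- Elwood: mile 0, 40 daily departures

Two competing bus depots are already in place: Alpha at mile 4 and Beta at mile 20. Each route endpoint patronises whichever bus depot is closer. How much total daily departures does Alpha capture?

40

The indifferent point is the midpoint (4+20)/2 = 12; route endpoints left of it (closer to Alpha at 4) go to Alpha, those right go to Beta.
  Elwood at 0 (w=40) → Alpha
  Calder at 42 (w=8) → Beta
  Denby at 43 (w=20) → Beta
  Brookfield at 54 (w=70) → Beta
  Ashton at 55 (w=8) → Beta
Alpha captures 40; Beta captures 106.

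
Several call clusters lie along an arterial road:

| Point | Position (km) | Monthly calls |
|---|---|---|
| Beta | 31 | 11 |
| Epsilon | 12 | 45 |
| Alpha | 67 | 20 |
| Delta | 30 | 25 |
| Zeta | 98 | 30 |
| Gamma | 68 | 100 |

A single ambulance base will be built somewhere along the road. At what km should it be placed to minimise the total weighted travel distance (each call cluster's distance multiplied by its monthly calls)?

x = 68

For a sum of weighted absolute distances on a line, the optimum is the weighted median (not the mean). Total weight W = 231; half-weight = 115.5.
Sort by position and accumulate weight:
  km 12 (Epsilon, w=45) → cum 45
  km 30 (Delta, w=25) → cum 70
  km 31 (Beta, w=11) → cum 81
  km 67 (Alpha, w=20) → cum 101
  km 68 (Gamma, w=100) → cum 201  ≥ 115.5 → median here
  km 98 (Zeta, w=30) → cum 231
Optimal location: km 68.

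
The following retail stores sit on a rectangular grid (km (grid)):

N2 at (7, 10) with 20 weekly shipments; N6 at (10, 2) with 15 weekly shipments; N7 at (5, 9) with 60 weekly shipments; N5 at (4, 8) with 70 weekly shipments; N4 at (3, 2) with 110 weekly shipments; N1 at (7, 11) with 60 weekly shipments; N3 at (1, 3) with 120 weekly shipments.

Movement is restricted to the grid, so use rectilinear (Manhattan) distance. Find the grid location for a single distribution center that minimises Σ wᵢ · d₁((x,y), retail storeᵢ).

(3, 3)

Manhattan distance separates: Σwᵢ(|x−xᵢ|+|y−yᵢ|) = Σwᵢ|x−xᵢ| + Σwᵢ|y−yᵢ|, so x and y are optimised independently as 1-D weighted medians.
Total weight W = 455; half = 227.5.
x-coordinate, sorted with cumulative weight:
  x=1 (N3, w=120) cum 120
  x=3 (N4, w=110) cum 230  ← median
  x=4 (N5, w=70) cum 300
  x=5 (N7, w=60) cum 360
  x=7 (N2, w=20) cum 380
  x=7 (N1, w=60) cum 440
  x=10 (N6, w=15) cum 455
⇒ x* = 3
y-coordinate, sorted with cumulative weight:
  y=2 (N6, w=15) cum 15
  y=2 (N4, w=110) cum 125
  y=3 (N3, w=120) cum 245  ← median
  y=8 (N5, w=70) cum 315
  y=9 (N7, w=60) cum 375
  y=10 (N2, w=20) cum 395
  y=11 (N1, w=60) cum 455
⇒ y* = 3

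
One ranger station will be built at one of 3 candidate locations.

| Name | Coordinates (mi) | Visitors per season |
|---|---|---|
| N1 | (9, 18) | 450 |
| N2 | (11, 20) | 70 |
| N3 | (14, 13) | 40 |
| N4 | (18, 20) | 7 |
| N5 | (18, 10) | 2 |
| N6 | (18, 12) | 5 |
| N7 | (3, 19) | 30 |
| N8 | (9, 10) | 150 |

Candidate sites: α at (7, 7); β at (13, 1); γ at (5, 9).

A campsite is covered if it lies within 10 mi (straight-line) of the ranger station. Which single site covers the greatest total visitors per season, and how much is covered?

γ, covering 640

Coverage radius r = 10 mi; a point is covered iff (Δx)²+(Δy)² ≤ 10² = 100.
  α (7, 7): covers {N3, N8} → 190
  β (13, 1): covers {N8} → 150
  γ (5, 9): covers {N1, N3, N8} → 640
Maximum coverage at γ: 640 visitors per season.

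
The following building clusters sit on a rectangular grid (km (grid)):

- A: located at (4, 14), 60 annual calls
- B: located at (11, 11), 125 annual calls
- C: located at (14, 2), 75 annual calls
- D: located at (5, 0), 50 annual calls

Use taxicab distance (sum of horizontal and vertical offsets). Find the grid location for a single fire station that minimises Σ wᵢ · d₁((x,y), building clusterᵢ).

Manhattan distance separates: Σwᵢ(|x−xᵢ|+|y−yᵢ|) = Σwᵢ|x−xᵢ| + Σwᵢ|y−yᵢ|, so x and y are optimised independently as 1-D weighted medians.
Total weight W = 310; half = 155.
x-coordinate, sorted with cumulative weight:
  x=4 (A, w=60) cum 60
  x=5 (D, w=50) cum 110
  x=11 (B, w=125) cum 235  ← median
  x=14 (C, w=75) cum 310
⇒ x* = 11
y-coordinate, sorted with cumulative weight:
  y=0 (D, w=50) cum 50
  y=2 (C, w=75) cum 125
  y=11 (B, w=125) cum 250  ← median
  y=14 (A, w=60) cum 310
⇒ y* = 11

(11, 11)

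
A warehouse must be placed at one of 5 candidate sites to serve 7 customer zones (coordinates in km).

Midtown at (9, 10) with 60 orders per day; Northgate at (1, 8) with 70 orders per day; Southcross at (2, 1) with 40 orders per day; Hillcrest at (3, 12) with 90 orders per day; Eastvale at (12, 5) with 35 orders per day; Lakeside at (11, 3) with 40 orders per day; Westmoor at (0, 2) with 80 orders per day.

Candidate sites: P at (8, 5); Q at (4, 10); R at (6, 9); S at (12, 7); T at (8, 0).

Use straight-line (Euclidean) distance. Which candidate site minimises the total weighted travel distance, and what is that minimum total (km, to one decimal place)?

Total weighted distance at each candidate:
  P (8, 5): total = 2869.4
  Q (4, 10): total = 2564.1
  R (6, 9): total = 2588.6
  S (12, 7): total = 3695.7
  T (8, 0): total = 3813.9
Minimum is at Q with total 2564.1 km.

Q, total 2564.1 km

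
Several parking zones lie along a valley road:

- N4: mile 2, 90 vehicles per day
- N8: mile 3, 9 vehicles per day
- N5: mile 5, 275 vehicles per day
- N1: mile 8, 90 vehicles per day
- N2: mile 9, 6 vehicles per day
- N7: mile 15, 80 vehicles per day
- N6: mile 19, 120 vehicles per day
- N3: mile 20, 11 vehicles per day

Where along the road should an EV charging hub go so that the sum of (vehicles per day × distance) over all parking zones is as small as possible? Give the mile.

For a sum of weighted absolute distances on a line, the optimum is the weighted median (not the mean). Total weight W = 681; half-weight = 340.5.
Sort by position and accumulate weight:
  mile 2 (N4, w=90) → cum 90
  mile 3 (N8, w=9) → cum 99
  mile 5 (N5, w=275) → cum 374  ≥ 340.5 → median here
  mile 8 (N1, w=90) → cum 464
  mile 9 (N2, w=6) → cum 470
  mile 15 (N7, w=80) → cum 550
  mile 19 (N6, w=120) → cum 670
  mile 20 (N3, w=11) → cum 681
Optimal location: mile 5.

x = 5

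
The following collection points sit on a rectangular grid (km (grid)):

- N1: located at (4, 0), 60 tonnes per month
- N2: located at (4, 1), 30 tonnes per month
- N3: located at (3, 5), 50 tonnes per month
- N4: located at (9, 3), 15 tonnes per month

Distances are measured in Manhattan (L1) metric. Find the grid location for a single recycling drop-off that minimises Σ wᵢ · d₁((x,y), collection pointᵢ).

(4, 1)

Manhattan distance separates: Σwᵢ(|x−xᵢ|+|y−yᵢ|) = Σwᵢ|x−xᵢ| + Σwᵢ|y−yᵢ|, so x and y are optimised independently as 1-D weighted medians.
Total weight W = 155; half = 77.5.
x-coordinate, sorted with cumulative weight:
  x=3 (N3, w=50) cum 50
  x=4 (N1, w=60) cum 110  ← median
  x=4 (N2, w=30) cum 140
  x=9 (N4, w=15) cum 155
⇒ x* = 4
y-coordinate, sorted with cumulative weight:
  y=0 (N1, w=60) cum 60
  y=1 (N2, w=30) cum 90  ← median
  y=3 (N4, w=15) cum 105
  y=5 (N3, w=50) cum 155
⇒ y* = 1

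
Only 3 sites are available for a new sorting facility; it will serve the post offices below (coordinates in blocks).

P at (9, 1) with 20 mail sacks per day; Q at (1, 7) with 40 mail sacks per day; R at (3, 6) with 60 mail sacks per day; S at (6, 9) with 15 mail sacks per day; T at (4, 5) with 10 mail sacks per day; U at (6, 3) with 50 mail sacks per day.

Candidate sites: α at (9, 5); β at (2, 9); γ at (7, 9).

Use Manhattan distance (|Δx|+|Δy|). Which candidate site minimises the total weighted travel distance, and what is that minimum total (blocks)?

β, total 1280 blocks

Total weighted distance at each candidate:
  α (9, 5): total = 1305
  β (2, 9): total = 1280
  γ (7, 9): total = 1375
Minimum is at β with total 1280 blocks.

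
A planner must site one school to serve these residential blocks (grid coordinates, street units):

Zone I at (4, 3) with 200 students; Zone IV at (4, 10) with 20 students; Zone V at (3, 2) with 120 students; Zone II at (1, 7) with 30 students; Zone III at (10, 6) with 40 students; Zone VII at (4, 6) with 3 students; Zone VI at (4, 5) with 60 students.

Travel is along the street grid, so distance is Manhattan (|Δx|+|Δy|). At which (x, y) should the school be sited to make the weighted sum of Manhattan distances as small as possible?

Manhattan distance separates: Σwᵢ(|x−xᵢ|+|y−yᵢ|) = Σwᵢ|x−xᵢ| + Σwᵢ|y−yᵢ|, so x and y are optimised independently as 1-D weighted medians.
Total weight W = 473; half = 236.5.
x-coordinate, sorted with cumulative weight:
  x=1 (Zone II, w=30) cum 30
  x=3 (Zone V, w=120) cum 150
  x=4 (Zone I, w=200) cum 350  ← median
  x=4 (Zone IV, w=20) cum 370
  x=4 (Zone VII, w=3) cum 373
  x=4 (Zone VI, w=60) cum 433
  x=10 (Zone III, w=40) cum 473
⇒ x* = 4
y-coordinate, sorted with cumulative weight:
  y=2 (Zone V, w=120) cum 120
  y=3 (Zone I, w=200) cum 320  ← median
  y=5 (Zone VI, w=60) cum 380
  y=6 (Zone III, w=40) cum 420
  y=6 (Zone VII, w=3) cum 423
  y=7 (Zone II, w=30) cum 453
  y=10 (Zone IV, w=20) cum 473
⇒ y* = 3

(4, 3)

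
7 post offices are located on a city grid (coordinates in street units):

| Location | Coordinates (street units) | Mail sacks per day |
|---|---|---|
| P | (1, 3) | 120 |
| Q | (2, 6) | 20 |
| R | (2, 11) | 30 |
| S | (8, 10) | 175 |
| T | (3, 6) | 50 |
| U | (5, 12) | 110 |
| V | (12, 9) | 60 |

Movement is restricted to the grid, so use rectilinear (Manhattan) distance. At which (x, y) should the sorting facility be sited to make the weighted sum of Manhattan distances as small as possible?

Manhattan distance separates: Σwᵢ(|x−xᵢ|+|y−yᵢ|) = Σwᵢ|x−xᵢ| + Σwᵢ|y−yᵢ|, so x and y are optimised independently as 1-D weighted medians.
Total weight W = 565; half = 282.5.
x-coordinate, sorted with cumulative weight:
  x=1 (P, w=120) cum 120
  x=2 (Q, w=20) cum 140
  x=2 (R, w=30) cum 170
  x=3 (T, w=50) cum 220
  x=5 (U, w=110) cum 330  ← median
  x=8 (S, w=175) cum 505
  x=12 (V, w=60) cum 565
⇒ x* = 5
y-coordinate, sorted with cumulative weight:
  y=3 (P, w=120) cum 120
  y=6 (Q, w=20) cum 140
  y=6 (T, w=50) cum 190
  y=9 (V, w=60) cum 250
  y=10 (S, w=175) cum 425  ← median
  y=11 (R, w=30) cum 455
  y=12 (U, w=110) cum 565
⇒ y* = 10

(5, 10)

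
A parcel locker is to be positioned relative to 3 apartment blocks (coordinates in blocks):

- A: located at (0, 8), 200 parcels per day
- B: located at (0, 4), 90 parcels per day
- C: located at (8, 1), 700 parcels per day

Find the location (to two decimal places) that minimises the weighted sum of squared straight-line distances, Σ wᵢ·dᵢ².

(5.66, 2.69)

The minimiser of Σwᵢ‖p−pᵢ‖² is the weighted centroid p* = (Σwᵢpᵢ)/(Σwᵢ).
Σwᵢ = 990.
Σwᵢxᵢ = 200·0 + 90·0 + 700·8 = 5600.
Σwᵢyᵢ = 200·8 + 90·4 + 700·1 = 2660.
x* = 5600/990 = 5.66, y* = 2660/990 = 2.69.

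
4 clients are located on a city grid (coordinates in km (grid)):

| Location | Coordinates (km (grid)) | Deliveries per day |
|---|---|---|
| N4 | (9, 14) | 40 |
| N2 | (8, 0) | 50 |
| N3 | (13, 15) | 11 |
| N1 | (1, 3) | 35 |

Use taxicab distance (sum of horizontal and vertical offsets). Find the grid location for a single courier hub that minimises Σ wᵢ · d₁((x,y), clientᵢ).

Manhattan distance separates: Σwᵢ(|x−xᵢ|+|y−yᵢ|) = Σwᵢ|x−xᵢ| + Σwᵢ|y−yᵢ|, so x and y are optimised independently as 1-D weighted medians.
Total weight W = 136; half = 68.
x-coordinate, sorted with cumulative weight:
  x=1 (N1, w=35) cum 35
  x=8 (N2, w=50) cum 85  ← median
  x=9 (N4, w=40) cum 125
  x=13 (N3, w=11) cum 136
⇒ x* = 8
y-coordinate, sorted with cumulative weight:
  y=0 (N2, w=50) cum 50
  y=3 (N1, w=35) cum 85  ← median
  y=14 (N4, w=40) cum 125
  y=15 (N3, w=11) cum 136
⇒ y* = 3

(8, 3)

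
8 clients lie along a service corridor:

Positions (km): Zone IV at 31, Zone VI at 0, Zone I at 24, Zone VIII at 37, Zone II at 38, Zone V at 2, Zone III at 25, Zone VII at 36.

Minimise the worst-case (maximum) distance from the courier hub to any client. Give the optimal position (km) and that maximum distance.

The 1-center on a line is the midpoint of the two extreme points: leftmost at 0, rightmost at 38.
Optimal location = (0 + 38)/2 = 19; maximum distance = (38 − 0)/2 = 19.

location 19, max distance 19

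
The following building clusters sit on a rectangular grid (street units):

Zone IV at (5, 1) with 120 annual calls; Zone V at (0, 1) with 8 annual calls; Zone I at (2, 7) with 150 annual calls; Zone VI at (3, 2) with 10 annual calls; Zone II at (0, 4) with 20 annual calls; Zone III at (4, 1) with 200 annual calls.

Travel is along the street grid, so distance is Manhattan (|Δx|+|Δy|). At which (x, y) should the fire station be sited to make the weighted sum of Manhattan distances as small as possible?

Manhattan distance separates: Σwᵢ(|x−xᵢ|+|y−yᵢ|) = Σwᵢ|x−xᵢ| + Σwᵢ|y−yᵢ|, so x and y are optimised independently as 1-D weighted medians.
Total weight W = 508; half = 254.
x-coordinate, sorted with cumulative weight:
  x=0 (Zone V, w=8) cum 8
  x=0 (Zone II, w=20) cum 28
  x=2 (Zone I, w=150) cum 178
  x=3 (Zone VI, w=10) cum 188
  x=4 (Zone III, w=200) cum 388  ← median
  x=5 (Zone IV, w=120) cum 508
⇒ x* = 4
y-coordinate, sorted with cumulative weight:
  y=1 (Zone IV, w=120) cum 120
  y=1 (Zone V, w=8) cum 128
  y=1 (Zone III, w=200) cum 328  ← median
  y=2 (Zone VI, w=10) cum 338
  y=4 (Zone II, w=20) cum 358
  y=7 (Zone I, w=150) cum 508
⇒ y* = 1

(4, 1)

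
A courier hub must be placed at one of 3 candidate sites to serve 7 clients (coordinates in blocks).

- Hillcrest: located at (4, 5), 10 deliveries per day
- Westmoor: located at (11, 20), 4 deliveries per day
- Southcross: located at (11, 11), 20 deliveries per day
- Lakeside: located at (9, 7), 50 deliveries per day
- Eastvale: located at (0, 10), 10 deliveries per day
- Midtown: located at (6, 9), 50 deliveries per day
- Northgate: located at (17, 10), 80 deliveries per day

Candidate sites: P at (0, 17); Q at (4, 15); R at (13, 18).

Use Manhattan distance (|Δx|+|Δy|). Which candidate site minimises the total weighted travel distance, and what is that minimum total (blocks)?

Q, total 2948 blocks

Total weighted distance at each candidate:
  P (0, 17): total = 4196
  Q (4, 15): total = 2948
  R (13, 18): total = 3136
Minimum is at Q with total 2948 blocks.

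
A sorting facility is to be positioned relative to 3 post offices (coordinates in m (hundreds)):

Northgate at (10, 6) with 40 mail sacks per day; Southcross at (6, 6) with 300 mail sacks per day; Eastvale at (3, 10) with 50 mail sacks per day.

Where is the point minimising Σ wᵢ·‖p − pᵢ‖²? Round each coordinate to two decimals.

The minimiser of Σwᵢ‖p−pᵢ‖² is the weighted centroid p* = (Σwᵢpᵢ)/(Σwᵢ).
Σwᵢ = 390.
Σwᵢxᵢ = 40·10 + 300·6 + 50·3 = 2350.
Σwᵢyᵢ = 40·6 + 300·6 + 50·10 = 2540.
x* = 2350/390 = 6.03, y* = 2540/390 = 6.51.

(6.03, 6.51)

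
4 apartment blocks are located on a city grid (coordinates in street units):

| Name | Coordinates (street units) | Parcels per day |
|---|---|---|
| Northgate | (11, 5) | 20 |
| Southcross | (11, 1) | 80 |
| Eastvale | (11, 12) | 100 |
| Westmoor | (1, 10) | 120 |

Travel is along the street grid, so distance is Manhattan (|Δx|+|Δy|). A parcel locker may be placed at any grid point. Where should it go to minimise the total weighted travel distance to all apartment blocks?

Manhattan distance separates: Σwᵢ(|x−xᵢ|+|y−yᵢ|) = Σwᵢ|x−xᵢ| + Σwᵢ|y−yᵢ|, so x and y are optimised independently as 1-D weighted medians.
Total weight W = 320; half = 160.
x-coordinate, sorted with cumulative weight:
  x=1 (Westmoor, w=120) cum 120
  x=11 (Northgate, w=20) cum 140
  x=11 (Southcross, w=80) cum 220  ← median
  x=11 (Eastvale, w=100) cum 320
⇒ x* = 11
y-coordinate, sorted with cumulative weight:
  y=1 (Southcross, w=80) cum 80
  y=5 (Northgate, w=20) cum 100
  y=10 (Westmoor, w=120) cum 220  ← median
  y=12 (Eastvale, w=100) cum 320
⇒ y* = 10

(11, 10)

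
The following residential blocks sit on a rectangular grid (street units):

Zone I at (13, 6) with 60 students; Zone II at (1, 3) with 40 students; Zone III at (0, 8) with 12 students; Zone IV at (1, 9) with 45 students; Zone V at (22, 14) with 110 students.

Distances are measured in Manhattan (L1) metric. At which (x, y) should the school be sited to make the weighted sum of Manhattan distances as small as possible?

Manhattan distance separates: Σwᵢ(|x−xᵢ|+|y−yᵢ|) = Σwᵢ|x−xᵢ| + Σwᵢ|y−yᵢ|, so x and y are optimised independently as 1-D weighted medians.
Total weight W = 267; half = 133.5.
x-coordinate, sorted with cumulative weight:
  x=0 (Zone III, w=12) cum 12
  x=1 (Zone II, w=40) cum 52
  x=1 (Zone IV, w=45) cum 97
  x=13 (Zone I, w=60) cum 157  ← median
  x=22 (Zone V, w=110) cum 267
⇒ x* = 13
y-coordinate, sorted with cumulative weight:
  y=3 (Zone II, w=40) cum 40
  y=6 (Zone I, w=60) cum 100
  y=8 (Zone III, w=12) cum 112
  y=9 (Zone IV, w=45) cum 157  ← median
  y=14 (Zone V, w=110) cum 267
⇒ y* = 9

(13, 9)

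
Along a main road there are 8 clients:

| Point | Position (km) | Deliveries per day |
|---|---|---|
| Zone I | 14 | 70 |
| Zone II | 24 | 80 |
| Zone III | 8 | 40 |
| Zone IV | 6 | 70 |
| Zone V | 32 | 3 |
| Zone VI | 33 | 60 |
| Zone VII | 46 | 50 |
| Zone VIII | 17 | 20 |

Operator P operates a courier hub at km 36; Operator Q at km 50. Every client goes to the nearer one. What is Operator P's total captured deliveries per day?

343

The indifferent point is the midpoint (36+50)/2 = 43; clients left of it (closer to Operator P at 36) go to Operator P, those right go to Operator Q.
  Zone IV at 6 (w=70) → Operator P
  Zone III at 8 (w=40) → Operator P
  Zone I at 14 (w=70) → Operator P
  Zone VIII at 17 (w=20) → Operator P
  Zone II at 24 (w=80) → Operator P
  Zone V at 32 (w=3) → Operator P
  Zone VI at 33 (w=60) → Operator P
  Zone VII at 46 (w=50) → Operator Q
Operator P captures 343; Operator Q captures 50.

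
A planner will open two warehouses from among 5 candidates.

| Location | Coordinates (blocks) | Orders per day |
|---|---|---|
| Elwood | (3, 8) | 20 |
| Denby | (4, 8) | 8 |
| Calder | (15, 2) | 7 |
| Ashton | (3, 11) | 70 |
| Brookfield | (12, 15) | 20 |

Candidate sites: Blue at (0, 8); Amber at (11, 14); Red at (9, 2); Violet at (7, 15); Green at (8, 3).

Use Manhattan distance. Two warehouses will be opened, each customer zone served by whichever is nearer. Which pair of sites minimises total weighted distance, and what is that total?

Evaluate every pair (each demand assigned to the nearer of the two):
  {Blue, Amber}: total = 664
  {Blue, Violet}: total = 759
  {Blue, Red}: total = 874
  {Blue, Green}: total = 888
  {Violet, Green}: total = 988
  {Red, Violet}: total = 1002
  {Amber, Violet}: total = 1012
  {Amber, Green}: total = 1138
  {Amber, Red}: total = 1180
  {Red, Green}: total = 1544
Best pair: {Blue, Amber} with total 664.

{Blue, Amber}, total 664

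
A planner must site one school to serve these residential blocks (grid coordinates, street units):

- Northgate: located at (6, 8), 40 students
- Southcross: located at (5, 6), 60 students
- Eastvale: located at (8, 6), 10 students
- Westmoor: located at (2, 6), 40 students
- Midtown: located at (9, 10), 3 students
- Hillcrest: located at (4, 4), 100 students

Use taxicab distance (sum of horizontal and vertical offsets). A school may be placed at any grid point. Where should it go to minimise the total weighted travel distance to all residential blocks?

Manhattan distance separates: Σwᵢ(|x−xᵢ|+|y−yᵢ|) = Σwᵢ|x−xᵢ| + Σwᵢ|y−yᵢ|, so x and y are optimised independently as 1-D weighted medians.
Total weight W = 253; half = 126.5.
x-coordinate, sorted with cumulative weight:
  x=2 (Westmoor, w=40) cum 40
  x=4 (Hillcrest, w=100) cum 140  ← median
  x=5 (Southcross, w=60) cum 200
  x=6 (Northgate, w=40) cum 240
  x=8 (Eastvale, w=10) cum 250
  x=9 (Midtown, w=3) cum 253
⇒ x* = 4
y-coordinate, sorted with cumulative weight:
  y=4 (Hillcrest, w=100) cum 100
  y=6 (Southcross, w=60) cum 160  ← median
  y=6 (Eastvale, w=10) cum 170
  y=6 (Westmoor, w=40) cum 210
  y=8 (Northgate, w=40) cum 250
  y=10 (Midtown, w=3) cum 253
⇒ y* = 6

(4, 6)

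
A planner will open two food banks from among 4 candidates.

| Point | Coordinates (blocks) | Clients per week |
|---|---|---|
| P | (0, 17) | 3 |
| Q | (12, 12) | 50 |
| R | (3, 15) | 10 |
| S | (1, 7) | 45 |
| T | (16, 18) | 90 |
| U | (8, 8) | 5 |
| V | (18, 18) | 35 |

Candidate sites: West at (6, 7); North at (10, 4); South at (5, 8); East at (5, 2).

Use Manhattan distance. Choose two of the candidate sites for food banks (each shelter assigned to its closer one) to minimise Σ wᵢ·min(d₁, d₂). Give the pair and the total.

{North, South}, total 3442

Evaluate every pair (each demand assigned to the nearer of the two):
  {North, South}: total = 3442
  {West, North}: total = 3468
  {West, South}: total = 3617
  {South, East}: total = 3617
  {West, East}: total = 3643
  {North, East}: total = 3715
Best pair: {North, South} with total 3442.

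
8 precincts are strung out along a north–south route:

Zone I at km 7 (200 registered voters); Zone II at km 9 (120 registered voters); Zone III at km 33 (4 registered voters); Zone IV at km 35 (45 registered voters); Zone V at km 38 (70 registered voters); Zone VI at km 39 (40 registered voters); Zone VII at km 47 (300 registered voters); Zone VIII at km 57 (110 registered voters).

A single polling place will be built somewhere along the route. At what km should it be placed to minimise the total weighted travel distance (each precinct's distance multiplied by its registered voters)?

For a sum of weighted absolute distances on a line, the optimum is the weighted median (not the mean). Total weight W = 889; half-weight = 444.5.
Sort by position and accumulate weight:
  km 7 (Zone I, w=200) → cum 200
  km 9 (Zone II, w=120) → cum 320
  km 33 (Zone III, w=4) → cum 324
  km 35 (Zone IV, w=45) → cum 369
  km 38 (Zone V, w=70) → cum 439
  km 39 (Zone VI, w=40) → cum 479  ≥ 444.5 → median here
  km 47 (Zone VII, w=300) → cum 779
  km 57 (Zone VIII, w=110) → cum 889
Optimal location: km 39.

x = 39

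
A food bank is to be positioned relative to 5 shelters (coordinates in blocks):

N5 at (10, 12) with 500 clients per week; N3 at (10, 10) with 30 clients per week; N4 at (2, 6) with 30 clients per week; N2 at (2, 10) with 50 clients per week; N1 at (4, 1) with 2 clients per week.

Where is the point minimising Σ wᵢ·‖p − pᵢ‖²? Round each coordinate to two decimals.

The minimiser of Σwᵢ‖p−pᵢ‖² is the weighted centroid p* = (Σwᵢpᵢ)/(Σwᵢ).
Σwᵢ = 612.
Σwᵢxᵢ = 500·10 + 30·10 + 30·2 + 50·2 + 2·4 = 5468.
Σwᵢyᵢ = 500·12 + 30·10 + 30·6 + 50·10 + 2·1 = 6982.
x* = 5468/612 = 8.93, y* = 6982/612 = 11.41.

(8.93, 11.41)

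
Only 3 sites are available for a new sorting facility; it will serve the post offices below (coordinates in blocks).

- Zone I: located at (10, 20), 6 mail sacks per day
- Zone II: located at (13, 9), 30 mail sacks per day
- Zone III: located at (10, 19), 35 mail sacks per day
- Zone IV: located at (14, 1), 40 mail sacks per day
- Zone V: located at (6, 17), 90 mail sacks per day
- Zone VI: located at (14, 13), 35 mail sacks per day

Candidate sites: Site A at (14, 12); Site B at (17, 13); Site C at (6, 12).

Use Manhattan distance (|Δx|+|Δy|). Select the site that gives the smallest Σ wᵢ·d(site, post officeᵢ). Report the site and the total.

Total weighted distance at each candidate:
  Site A (14, 12): total = 2222
  Site B (17, 13): total = 2834
  Site C (6, 12): total = 2282
Minimum is at Site A with total 2222 blocks.

Site A, total 2222 blocks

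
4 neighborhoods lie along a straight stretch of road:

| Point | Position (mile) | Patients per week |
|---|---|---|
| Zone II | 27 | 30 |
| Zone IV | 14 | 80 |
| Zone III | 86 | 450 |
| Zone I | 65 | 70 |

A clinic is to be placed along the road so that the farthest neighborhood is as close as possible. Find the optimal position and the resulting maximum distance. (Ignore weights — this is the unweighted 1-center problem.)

location 50, max distance 36

The 1-center on a line is the midpoint of the two extreme points: leftmost at 14, rightmost at 86.
Optimal location = (14 + 86)/2 = 50; maximum distance = (86 − 14)/2 = 36.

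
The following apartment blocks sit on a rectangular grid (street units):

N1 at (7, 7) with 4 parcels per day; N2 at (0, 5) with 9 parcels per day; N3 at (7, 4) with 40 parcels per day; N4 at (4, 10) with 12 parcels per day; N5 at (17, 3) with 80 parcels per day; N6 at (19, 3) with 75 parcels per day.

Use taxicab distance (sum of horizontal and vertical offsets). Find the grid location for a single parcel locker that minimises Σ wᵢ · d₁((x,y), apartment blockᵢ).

(17, 3)

Manhattan distance separates: Σwᵢ(|x−xᵢ|+|y−yᵢ|) = Σwᵢ|x−xᵢ| + Σwᵢ|y−yᵢ|, so x and y are optimised independently as 1-D weighted medians.
Total weight W = 220; half = 110.
x-coordinate, sorted with cumulative weight:
  x=0 (N2, w=9) cum 9
  x=4 (N4, w=12) cum 21
  x=7 (N1, w=4) cum 25
  x=7 (N3, w=40) cum 65
  x=17 (N5, w=80) cum 145  ← median
  x=19 (N6, w=75) cum 220
⇒ x* = 17
y-coordinate, sorted with cumulative weight:
  y=3 (N5, w=80) cum 80
  y=3 (N6, w=75) cum 155  ← median
  y=4 (N3, w=40) cum 195
  y=5 (N2, w=9) cum 204
  y=7 (N1, w=4) cum 208
  y=10 (N4, w=12) cum 220
⇒ y* = 3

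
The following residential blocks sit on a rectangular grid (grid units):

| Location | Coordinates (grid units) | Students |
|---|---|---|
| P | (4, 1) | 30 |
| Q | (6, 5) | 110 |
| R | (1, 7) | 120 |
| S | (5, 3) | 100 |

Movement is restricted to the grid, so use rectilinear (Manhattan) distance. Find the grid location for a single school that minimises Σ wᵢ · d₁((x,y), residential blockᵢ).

Manhattan distance separates: Σwᵢ(|x−xᵢ|+|y−yᵢ|) = Σwᵢ|x−xᵢ| + Σwᵢ|y−yᵢ|, so x and y are optimised independently as 1-D weighted medians.
Total weight W = 360; half = 180.
x-coordinate, sorted with cumulative weight:
  x=1 (R, w=120) cum 120
  x=4 (P, w=30) cum 150
  x=5 (S, w=100) cum 250  ← median
  x=6 (Q, w=110) cum 360
⇒ x* = 5
y-coordinate, sorted with cumulative weight:
  y=1 (P, w=30) cum 30
  y=3 (S, w=100) cum 130
  y=5 (Q, w=110) cum 240  ← median
  y=7 (R, w=120) cum 360
⇒ y* = 5

(5, 5)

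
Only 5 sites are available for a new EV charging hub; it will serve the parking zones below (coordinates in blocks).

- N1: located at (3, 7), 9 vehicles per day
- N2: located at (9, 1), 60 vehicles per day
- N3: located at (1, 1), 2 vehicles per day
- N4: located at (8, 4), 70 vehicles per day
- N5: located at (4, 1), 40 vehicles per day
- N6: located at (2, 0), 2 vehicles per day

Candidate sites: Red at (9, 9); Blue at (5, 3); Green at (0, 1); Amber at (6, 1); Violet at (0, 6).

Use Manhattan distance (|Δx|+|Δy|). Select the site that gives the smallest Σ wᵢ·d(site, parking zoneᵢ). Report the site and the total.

Total weighted distance at each candidate:
  Red (9, 9): total = 1556
  Blue (5, 3): total = 838
  Green (0, 1): total = 1559
  Amber (6, 1): total = 711
  Violet (0, 6): total = 1964
Minimum is at Amber with total 711 blocks.

Amber, total 711 blocks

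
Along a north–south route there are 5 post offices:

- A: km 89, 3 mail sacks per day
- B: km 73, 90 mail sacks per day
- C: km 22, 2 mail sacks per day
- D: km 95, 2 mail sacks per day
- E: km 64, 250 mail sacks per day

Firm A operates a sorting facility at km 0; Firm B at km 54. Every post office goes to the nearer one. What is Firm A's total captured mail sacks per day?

The indifferent point is the midpoint (0+54)/2 = 27; post offices left of it (closer to Firm A at 0) go to Firm A, those right go to Firm B.
  C at 22 (w=2) → Firm A
  E at 64 (w=250) → Firm B
  B at 73 (w=90) → Firm B
  A at 89 (w=3) → Firm B
  D at 95 (w=2) → Firm B
Firm A captures 2; Firm B captures 345.

2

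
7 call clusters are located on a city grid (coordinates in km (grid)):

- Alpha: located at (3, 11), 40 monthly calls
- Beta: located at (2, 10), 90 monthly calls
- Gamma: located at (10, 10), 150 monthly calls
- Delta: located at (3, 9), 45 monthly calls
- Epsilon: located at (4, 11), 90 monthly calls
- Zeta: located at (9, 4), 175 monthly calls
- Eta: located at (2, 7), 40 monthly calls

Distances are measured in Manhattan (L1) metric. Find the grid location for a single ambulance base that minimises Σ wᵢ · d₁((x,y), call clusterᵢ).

Manhattan distance separates: Σwᵢ(|x−xᵢ|+|y−yᵢ|) = Σwᵢ|x−xᵢ| + Σwᵢ|y−yᵢ|, so x and y are optimised independently as 1-D weighted medians.
Total weight W = 630; half = 315.
x-coordinate, sorted with cumulative weight:
  x=2 (Beta, w=90) cum 90
  x=2 (Eta, w=40) cum 130
  x=3 (Alpha, w=40) cum 170
  x=3 (Delta, w=45) cum 215
  x=4 (Epsilon, w=90) cum 305
  x=9 (Zeta, w=175) cum 480  ← median
  x=10 (Gamma, w=150) cum 630
⇒ x* = 9
y-coordinate, sorted with cumulative weight:
  y=4 (Zeta, w=175) cum 175
  y=7 (Eta, w=40) cum 215
  y=9 (Delta, w=45) cum 260
  y=10 (Beta, w=90) cum 350  ← median
  y=10 (Gamma, w=150) cum 500
  y=11 (Alpha, w=40) cum 540
  y=11 (Epsilon, w=90) cum 630
⇒ y* = 10

(9, 10)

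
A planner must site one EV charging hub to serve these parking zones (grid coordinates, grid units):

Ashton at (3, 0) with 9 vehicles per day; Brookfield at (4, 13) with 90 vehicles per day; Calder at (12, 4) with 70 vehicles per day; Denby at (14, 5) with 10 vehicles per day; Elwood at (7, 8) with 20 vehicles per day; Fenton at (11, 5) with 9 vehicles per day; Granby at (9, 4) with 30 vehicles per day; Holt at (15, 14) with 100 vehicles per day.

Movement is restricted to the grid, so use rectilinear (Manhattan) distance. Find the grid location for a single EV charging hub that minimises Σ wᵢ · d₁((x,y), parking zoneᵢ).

(12, 13)

Manhattan distance separates: Σwᵢ(|x−xᵢ|+|y−yᵢ|) = Σwᵢ|x−xᵢ| + Σwᵢ|y−yᵢ|, so x and y are optimised independently as 1-D weighted medians.
Total weight W = 338; half = 169.
x-coordinate, sorted with cumulative weight:
  x=3 (Ashton, w=9) cum 9
  x=4 (Brookfield, w=90) cum 99
  x=7 (Elwood, w=20) cum 119
  x=9 (Granby, w=30) cum 149
  x=11 (Fenton, w=9) cum 158
  x=12 (Calder, w=70) cum 228  ← median
  x=14 (Denby, w=10) cum 238
  x=15 (Holt, w=100) cum 338
⇒ x* = 12
y-coordinate, sorted with cumulative weight:
  y=0 (Ashton, w=9) cum 9
  y=4 (Calder, w=70) cum 79
  y=4 (Granby, w=30) cum 109
  y=5 (Denby, w=10) cum 119
  y=5 (Fenton, w=9) cum 128
  y=8 (Elwood, w=20) cum 148
  y=13 (Brookfield, w=90) cum 238  ← median
  y=14 (Holt, w=100) cum 338
⇒ y* = 13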